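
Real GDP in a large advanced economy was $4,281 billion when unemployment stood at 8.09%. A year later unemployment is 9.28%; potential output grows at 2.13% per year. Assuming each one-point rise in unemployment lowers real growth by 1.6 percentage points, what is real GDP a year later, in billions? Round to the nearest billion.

$4,291 billion

Δu = 9.28 - 8.09 = 1.19 points.
Okun's law (growth form): g_Y = g_Y* - β × Δu = 2.13 - 1.6 × (1.19) = 2.13 - 1.904 = 0.226%.
Real GDP in the next year = 4281 × (1 + 0.226/100) = 4281 × 1.00226 ≈ 4291 billion.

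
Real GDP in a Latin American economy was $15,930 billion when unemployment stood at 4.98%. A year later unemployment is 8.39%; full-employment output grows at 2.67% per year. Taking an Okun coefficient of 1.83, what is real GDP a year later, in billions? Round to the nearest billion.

Δu = 8.39 - 4.98 = 3.41 points.
Okun's law (growth form): g_Y = g_Y* - β × Δu = 2.67 - 1.83 × (3.41) = 2.67 - 6.2403 = -3.5703%.
Real GDP in the next year = 15930 × (1 - 3.5703/100) = 15930 × 0.964297 ≈ 15361 billion.

$15,361 billion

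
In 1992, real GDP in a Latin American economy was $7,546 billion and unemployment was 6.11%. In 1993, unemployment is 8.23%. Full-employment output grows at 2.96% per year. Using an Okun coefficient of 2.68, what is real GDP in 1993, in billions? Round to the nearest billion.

Δu = 8.23 - 6.11 = 2.12 points.
Okun's law (growth form): g_Y = g_Y* - β × Δu = 2.96 - 2.68 × (2.12) = 2.96 - 5.6816 = -2.7216%.
Real GDP in the next year = 7546 × (1 - 2.7216/100) = 7546 × 0.972784 ≈ 7341 billion.

$7,341 billion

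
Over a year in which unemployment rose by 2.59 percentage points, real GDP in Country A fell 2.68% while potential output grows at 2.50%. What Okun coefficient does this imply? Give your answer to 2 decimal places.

Growth form: g_Y = g_Y* - β × Δu, so β = (g_Y* - g_Y)/Δu.
β = (2.5 + 2.68)/2.59 = 5.18/2.59 = 2.00.

β ≈ 2.00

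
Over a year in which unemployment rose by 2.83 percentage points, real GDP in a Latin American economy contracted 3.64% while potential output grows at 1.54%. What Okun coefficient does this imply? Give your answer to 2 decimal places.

Growth form: g_Y = g_Y* - β × Δu, so β = (g_Y* - g_Y)/Δu.
β = (1.54 + 3.64)/2.83 = 5.18/2.83 = 1.83.

β ≈ 1.83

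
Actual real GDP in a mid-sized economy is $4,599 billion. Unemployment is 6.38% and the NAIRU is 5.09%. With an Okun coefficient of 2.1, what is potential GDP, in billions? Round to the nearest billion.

$4,727 billion

Unemployment gap = 6.38 - 5.09 = 1.29 points, so output gap = -2.1 × 1.29 = -2.709%.
Since Y = Y* × (1 + gap/100), Y* = 4599/0.97291 ≈ 4727 billion.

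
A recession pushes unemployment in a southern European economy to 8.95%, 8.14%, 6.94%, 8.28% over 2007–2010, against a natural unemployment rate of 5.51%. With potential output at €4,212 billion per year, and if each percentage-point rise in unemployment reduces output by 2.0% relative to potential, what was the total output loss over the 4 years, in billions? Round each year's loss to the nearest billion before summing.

€865 billion

Year 2007: gap = -2.0 × (8.95 - 5.51) = -6.88%, loss ≈ 4212 × 6.88/100 ≈ 290.
Year 2008: gap = -2.0 × (8.14 - 5.51) = -5.26%, loss ≈ 4212 × 5.26/100 ≈ 222.
Year 2009: gap = -2.0 × (6.94 - 5.51) = -2.86%, loss ≈ 4212 × 2.86/100 ≈ 120.
Year 2010: gap = -2.0 × (8.28 - 5.51) = -5.54%, loss ≈ 4212 × 5.54/100 ≈ 233.
Total lost output = 290 + 222 + 120 + 233 = 865 billion.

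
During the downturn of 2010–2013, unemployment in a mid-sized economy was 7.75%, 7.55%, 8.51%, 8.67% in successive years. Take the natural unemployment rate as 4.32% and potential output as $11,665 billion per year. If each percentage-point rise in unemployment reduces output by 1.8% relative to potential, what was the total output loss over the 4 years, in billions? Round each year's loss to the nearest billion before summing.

Year 2010: gap = -1.8 × (7.75 - 4.32) = -6.174%, loss ≈ 11665 × 6.174/100 ≈ 720.
Year 2011: gap = -1.8 × (7.55 - 4.32) = -5.814%, loss ≈ 11665 × 5.814/100 ≈ 678.
Year 2012: gap = -1.8 × (8.51 - 4.32) = -7.542%, loss ≈ 11665 × 7.542/100 ≈ 880.
Year 2013: gap = -1.8 × (8.67 - 4.32) = -7.83%, loss ≈ 11665 × 7.83/100 ≈ 913.
Total lost output = 720 + 678 + 880 + 913 = 3191 billion.

$3,191 billion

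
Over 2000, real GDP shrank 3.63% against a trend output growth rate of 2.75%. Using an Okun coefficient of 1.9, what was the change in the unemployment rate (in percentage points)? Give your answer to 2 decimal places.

Growth-rate Okun's law: g_Y = g_Y* - β × Δu, so Δu = (g_Y* - g_Y)/β.
Δu = (2.75 + 3.63)/1.9 = 6.38/1.9 = 3.36 percentage points.

3.36 percentage points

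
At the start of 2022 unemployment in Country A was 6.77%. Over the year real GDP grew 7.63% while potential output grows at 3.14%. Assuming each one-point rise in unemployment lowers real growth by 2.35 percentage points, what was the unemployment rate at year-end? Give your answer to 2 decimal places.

4.86%

Growth-rate Okun's law: g_Y = g_Y* - β × Δu, so Δu = (g_Y* - g_Y)/β.
Δu = (3.14 - 7.63)/2.35 = -4.49/2.35 = -1.91 percentage points.
Year-end unemployment = 6.77 - 1.91 = 4.86%.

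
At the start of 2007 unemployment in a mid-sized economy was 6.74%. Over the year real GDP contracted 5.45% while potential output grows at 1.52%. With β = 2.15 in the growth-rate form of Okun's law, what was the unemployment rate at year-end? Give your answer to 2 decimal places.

9.98%

Growth-rate Okun's law: g_Y = g_Y* - β × Δu, so Δu = (g_Y* - g_Y)/β.
Δu = (1.52 + 5.45)/2.15 = 6.97/2.15 = 3.24 percentage points.
Year-end unemployment = 6.74 + 3.24 = 9.98%.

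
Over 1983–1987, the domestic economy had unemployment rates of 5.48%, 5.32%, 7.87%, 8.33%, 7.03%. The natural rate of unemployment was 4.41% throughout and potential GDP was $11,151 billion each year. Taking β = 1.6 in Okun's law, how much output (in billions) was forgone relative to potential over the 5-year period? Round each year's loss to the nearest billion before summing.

$2,136 billion

Year 1983: gap = -1.6 × (5.48 - 4.41) = -1.712%, loss ≈ 11151 × 1.712/100 ≈ 191.
Year 1984: gap = -1.6 × (5.32 - 4.41) = -1.456%, loss ≈ 11151 × 1.456/100 ≈ 162.
Year 1985: gap = -1.6 × (7.87 - 4.41) = -5.536%, loss ≈ 11151 × 5.536/100 ≈ 617.
Year 1986: gap = -1.6 × (8.33 - 4.41) = -6.272%, loss ≈ 11151 × 6.272/100 ≈ 699.
Year 1987: gap = -1.6 × (7.03 - 4.41) = -4.192%, loss ≈ 11151 × 4.192/100 ≈ 467.
Total lost output = 191 + 162 + 617 + 699 + 467 = 2136 billion.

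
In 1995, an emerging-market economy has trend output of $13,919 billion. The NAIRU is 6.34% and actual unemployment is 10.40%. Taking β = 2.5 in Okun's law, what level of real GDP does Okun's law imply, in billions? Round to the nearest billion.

Unemployment gap = 10.4 - 6.34 = 4.06 points, so the output gap is -2.5 × 4.06 = -10.15%.
Actual GDP = 13919 × (1 - 10.15/100) = 13919 × 0.8985 ≈ 12506 billion.

$12,506 billion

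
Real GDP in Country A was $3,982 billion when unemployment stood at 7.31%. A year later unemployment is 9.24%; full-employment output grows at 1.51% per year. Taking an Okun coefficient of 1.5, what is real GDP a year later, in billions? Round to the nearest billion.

$3,927 billion

Δu = 9.24 - 7.31 = 1.93 points.
Okun's law (growth form): g_Y = g_Y* - β × Δu = 1.51 - 1.5 × (1.93) = 1.51 - 2.895 = -1.385%.
Real GDP in the next year = 3982 × (1 - 1.385/100) = 3982 × 0.98615 ≈ 3927 billion.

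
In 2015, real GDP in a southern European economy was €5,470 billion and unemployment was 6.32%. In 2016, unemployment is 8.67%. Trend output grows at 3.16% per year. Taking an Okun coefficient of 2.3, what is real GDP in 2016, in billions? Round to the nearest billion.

Δu = 8.67 - 6.32 = 2.35 points.
Okun's law (growth form): g_Y = g_Y* - β × Δu = 3.16 - 2.3 × (2.35) = 3.16 - 5.405 = -2.245%.
Real GDP in the next year = 5470 × (1 - 2.245/100) = 5470 × 0.97755 ≈ 5347 billion.

€5,347 billion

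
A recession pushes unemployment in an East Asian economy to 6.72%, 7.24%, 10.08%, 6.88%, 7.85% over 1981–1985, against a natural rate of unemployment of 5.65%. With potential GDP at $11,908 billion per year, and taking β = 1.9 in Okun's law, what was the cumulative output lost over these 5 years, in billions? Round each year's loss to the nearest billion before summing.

$2,380 billion

Year 1981: gap = -1.9 × (6.72 - 5.65) = -2.033%, loss ≈ 11908 × 2.033/100 ≈ 242.
Year 1982: gap = -1.9 × (7.24 - 5.65) = -3.021%, loss ≈ 11908 × 3.021/100 ≈ 360.
Year 1983: gap = -1.9 × (10.08 - 5.65) = -8.417%, loss ≈ 11908 × 8.417/100 ≈ 1002.
Year 1984: gap = -1.9 × (6.88 - 5.65) = -2.337%, loss ≈ 11908 × 2.337/100 ≈ 278.
Year 1985: gap = -1.9 × (7.85 - 5.65) = -4.18%, loss ≈ 11908 × 4.18/100 ≈ 498.
Total lost output = 242 + 360 + 1002 + 278 + 498 = 2380 billion.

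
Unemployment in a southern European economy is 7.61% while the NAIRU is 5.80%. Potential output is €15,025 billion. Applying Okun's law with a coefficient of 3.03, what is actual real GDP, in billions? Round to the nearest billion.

€14,201 billion

Unemployment gap = 7.61 - 5.8 = 1.81 points, so the output gap is -3.03 × 1.81 = -5.4843%.
Actual GDP = 15025 × (1 - 5.4843/100) = 15025 × 0.945157 ≈ 14201 billion.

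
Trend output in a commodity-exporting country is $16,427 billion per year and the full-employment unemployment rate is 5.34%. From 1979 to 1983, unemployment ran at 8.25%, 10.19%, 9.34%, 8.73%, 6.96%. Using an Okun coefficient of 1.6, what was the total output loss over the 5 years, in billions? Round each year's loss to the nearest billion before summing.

$4,408 billion

Year 1979: gap = -1.6 × (8.25 - 5.34) = -4.656%, loss ≈ 16427 × 4.656/100 ≈ 765.
Year 1980: gap = -1.6 × (10.19 - 5.34) = -7.76%, loss ≈ 16427 × 7.76/100 ≈ 1275.
Year 1981: gap = -1.6 × (9.34 - 5.34) = -6.4%, loss ≈ 16427 × 6.4/100 ≈ 1051.
Year 1982: gap = -1.6 × (8.73 - 5.34) = -5.424%, loss ≈ 16427 × 5.424/100 ≈ 891.
Year 1983: gap = -1.6 × (6.96 - 5.34) = -2.592%, loss ≈ 16427 × 2.592/100 ≈ 426.
Total lost output = 765 + 1275 + 1051 + 891 + 426 = 4408 billion.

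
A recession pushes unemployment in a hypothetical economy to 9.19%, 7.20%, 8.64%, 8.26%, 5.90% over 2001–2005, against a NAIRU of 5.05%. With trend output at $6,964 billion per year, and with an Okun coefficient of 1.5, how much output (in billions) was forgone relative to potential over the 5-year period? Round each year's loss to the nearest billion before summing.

$1,456 billion

Year 2001: gap = -1.5 × (9.19 - 5.05) = -6.21%, loss ≈ 6964 × 6.21/100 ≈ 432.
Year 2002: gap = -1.5 × (7.2 - 5.05) = -3.225%, loss ≈ 6964 × 3.225/100 ≈ 225.
Year 2003: gap = -1.5 × (8.64 - 5.05) = -5.385%, loss ≈ 6964 × 5.385/100 ≈ 375.
Year 2004: gap = -1.5 × (8.26 - 5.05) = -4.815%, loss ≈ 6964 × 4.815/100 ≈ 335.
Year 2005: gap = -1.5 × (5.9 - 5.05) = -1.275%, loss ≈ 6964 × 1.275/100 ≈ 89.
Total lost output = 432 + 225 + 375 + 335 + 89 = 1456 billion.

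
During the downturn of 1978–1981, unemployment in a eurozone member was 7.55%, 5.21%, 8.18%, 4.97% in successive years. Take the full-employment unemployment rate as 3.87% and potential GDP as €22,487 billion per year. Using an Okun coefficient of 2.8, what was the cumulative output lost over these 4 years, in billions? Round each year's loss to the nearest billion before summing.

Year 1978: gap = -2.8 × (7.55 - 3.87) = -10.304%, loss ≈ 22487 × 10.304/100 ≈ 2317.
Year 1979: gap = -2.8 × (5.21 - 3.87) = -3.752%, loss ≈ 22487 × 3.752/100 ≈ 844.
Year 1980: gap = -2.8 × (8.18 - 3.87) = -12.068%, loss ≈ 22487 × 12.068/100 ≈ 2714.
Year 1981: gap = -2.8 × (4.97 - 3.87) = -3.08%, loss ≈ 22487 × 3.08/100 ≈ 693.
Total lost output = 2317 + 844 + 2714 + 693 = 6568 billion.

€6,568 billion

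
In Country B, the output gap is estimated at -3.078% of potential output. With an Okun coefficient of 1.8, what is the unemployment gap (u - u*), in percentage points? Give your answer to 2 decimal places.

Okun's law: output gap = -β × (u - u*), so u - u* = -(output gap)/β.
u - u* = -(-3.078)/1.8 = 1.71 percentage points.

1.71 percentage points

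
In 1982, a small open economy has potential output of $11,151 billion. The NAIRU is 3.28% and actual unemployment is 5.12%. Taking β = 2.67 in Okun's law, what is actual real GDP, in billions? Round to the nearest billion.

$10,603 billion

Unemployment gap = 5.12 - 3.28 = 1.84 points, so the output gap is -2.67 × 1.84 = -4.9128%.
Actual GDP = 11151 × (1 - 4.9128/100) = 11151 × 0.950872 ≈ 10603 billion.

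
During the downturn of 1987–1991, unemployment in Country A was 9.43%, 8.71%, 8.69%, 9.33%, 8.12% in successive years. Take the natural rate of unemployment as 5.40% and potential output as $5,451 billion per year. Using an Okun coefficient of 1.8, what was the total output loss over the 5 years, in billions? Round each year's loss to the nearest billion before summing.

Year 1987: gap = -1.8 × (9.43 - 5.4) = -7.254%, loss ≈ 5451 × 7.254/100 ≈ 395.
Year 1988: gap = -1.8 × (8.71 - 5.4) = -5.958%, loss ≈ 5451 × 5.958/100 ≈ 325.
Year 1989: gap = -1.8 × (8.69 - 5.4) = -5.922%, loss ≈ 5451 × 5.922/100 ≈ 323.
Year 1990: gap = -1.8 × (9.33 - 5.4) = -7.074%, loss ≈ 5451 × 7.074/100 ≈ 386.
Year 1991: gap = -1.8 × (8.12 - 5.4) = -4.896%, loss ≈ 5451 × 4.896/100 ≈ 267.
Total lost output = 395 + 325 + 323 + 386 + 267 = 1696 billion.

$1,696 billion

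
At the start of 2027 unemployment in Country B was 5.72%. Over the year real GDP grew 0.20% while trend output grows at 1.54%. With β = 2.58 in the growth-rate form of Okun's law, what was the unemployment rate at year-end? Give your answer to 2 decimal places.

Growth-rate Okun's law: g_Y = g_Y* - β × Δu, so Δu = (g_Y* - g_Y)/β.
Δu = (1.54 - 0.2)/2.58 = 1.34/2.58 = 0.52 percentage points.
Year-end unemployment = 5.72 + 0.52 = 6.24%.

6.24%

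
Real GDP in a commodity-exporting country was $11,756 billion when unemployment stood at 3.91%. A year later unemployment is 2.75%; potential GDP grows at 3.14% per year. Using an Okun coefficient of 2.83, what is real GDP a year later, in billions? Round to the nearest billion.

Δu = 2.75 - 3.91 = -1.16 points.
Okun's law (growth form): g_Y = g_Y* - β × Δu = 3.14 - 2.83 × (-1.16) = 3.14 + 3.2828 = 6.4228%.
Real GDP in the next year = 11756 × (1 + 6.4228/100) = 11756 × 1.064228 ≈ 12511 billion.

$12,511 billion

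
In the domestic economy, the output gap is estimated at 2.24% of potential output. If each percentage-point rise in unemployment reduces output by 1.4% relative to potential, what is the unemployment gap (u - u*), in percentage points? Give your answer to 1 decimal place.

Okun's law: output gap = -β × (u - u*), so u - u* = -(output gap)/β.
u - u* = -(2.24)/1.4 = -1.6 percentage points.

-1.6 percentage points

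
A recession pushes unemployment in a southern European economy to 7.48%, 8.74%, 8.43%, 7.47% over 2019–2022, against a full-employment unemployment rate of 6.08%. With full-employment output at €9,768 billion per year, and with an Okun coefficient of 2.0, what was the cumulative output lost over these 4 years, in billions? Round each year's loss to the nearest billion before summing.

€1,525 billion

Year 2019: gap = -2.0 × (7.48 - 6.08) = -2.8%, loss ≈ 9768 × 2.8/100 ≈ 274.
Year 2020: gap = -2.0 × (8.74 - 6.08) = -5.32%, loss ≈ 9768 × 5.32/100 ≈ 520.
Year 2021: gap = -2.0 × (8.43 - 6.08) = -4.7%, loss ≈ 9768 × 4.7/100 ≈ 459.
Year 2022: gap = -2.0 × (7.47 - 6.08) = -2.78%, loss ≈ 9768 × 2.78/100 ≈ 272.
Total lost output = 274 + 520 + 459 + 272 = 1525 billion.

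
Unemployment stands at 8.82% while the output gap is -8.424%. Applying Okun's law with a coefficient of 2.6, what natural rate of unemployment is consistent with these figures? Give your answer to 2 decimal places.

5.58%

From Okun's law, u - u* = -(output gap)/β = -(-8.424)/2.6 = 3.24 points.
So u* = 8.82 - 3.24 = 5.58%.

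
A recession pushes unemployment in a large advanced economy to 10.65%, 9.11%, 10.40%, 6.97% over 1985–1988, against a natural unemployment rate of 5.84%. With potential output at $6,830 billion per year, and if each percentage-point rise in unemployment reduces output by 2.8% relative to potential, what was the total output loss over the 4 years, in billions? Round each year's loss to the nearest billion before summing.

Year 1985: gap = -2.8 × (10.65 - 5.84) = -13.468%, loss ≈ 6830 × 13.468/100 ≈ 920.
Year 1986: gap = -2.8 × (9.11 - 5.84) = -9.156%, loss ≈ 6830 × 9.156/100 ≈ 625.
Year 1987: gap = -2.8 × (10.4 - 5.84) = -12.768%, loss ≈ 6830 × 12.768/100 ≈ 872.
Year 1988: gap = -2.8 × (6.97 - 5.84) = -3.164%, loss ≈ 6830 × 3.164/100 ≈ 216.
Total lost output = 920 + 625 + 872 + 216 = 2633 billion.

$2,633 billion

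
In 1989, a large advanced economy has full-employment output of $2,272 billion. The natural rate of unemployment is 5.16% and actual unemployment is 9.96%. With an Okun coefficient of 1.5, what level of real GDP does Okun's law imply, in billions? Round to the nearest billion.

Unemployment gap = 9.96 - 5.16 = 4.8 points, so the output gap is -1.5 × 4.8 = -7.2%.
Actual GDP = 2272 × (1 - 7.2/100) = 2272 × 0.928 ≈ 2108 billion.

$2,108 billion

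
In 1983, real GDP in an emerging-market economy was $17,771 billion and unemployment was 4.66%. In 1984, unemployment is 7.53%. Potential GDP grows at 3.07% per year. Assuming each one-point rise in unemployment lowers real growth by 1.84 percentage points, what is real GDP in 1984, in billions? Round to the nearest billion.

$17,378 billion

Δu = 7.53 - 4.66 = 2.87 points.
Okun's law (growth form): g_Y = g_Y* - β × Δu = 3.07 - 1.84 × (2.87) = 3.07 - 5.2808 = -2.2108%.
Real GDP in the next year = 17771 × (1 - 2.2108/100) = 17771 × 0.977892 ≈ 17378 billion.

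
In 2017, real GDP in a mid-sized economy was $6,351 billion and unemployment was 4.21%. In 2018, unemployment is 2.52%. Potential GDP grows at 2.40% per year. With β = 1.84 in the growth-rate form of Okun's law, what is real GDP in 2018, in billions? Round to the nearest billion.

$6,701 billion

Δu = 2.52 - 4.21 = -1.69 points.
Okun's law (growth form): g_Y = g_Y* - β × Δu = 2.40 - 1.84 × (-1.69) = 2.4 + 3.1096 = 5.5096%.
Real GDP in the next year = 6351 × (1 + 5.5096/100) = 6351 × 1.055096 ≈ 6701 billion.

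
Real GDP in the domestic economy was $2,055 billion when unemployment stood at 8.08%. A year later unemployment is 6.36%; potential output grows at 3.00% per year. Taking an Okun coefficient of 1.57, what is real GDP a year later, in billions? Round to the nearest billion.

Δu = 6.36 - 8.08 = -1.72 points.
Okun's law (growth form): g_Y = g_Y* - β × Δu = 3.00 - 1.57 × (-1.72) = 3 + 2.7004 = 5.7004%.
Real GDP in the next year = 2055 × (1 + 5.7004/100) = 2055 × 1.057004 ≈ 2172 billion.

$2,172 billion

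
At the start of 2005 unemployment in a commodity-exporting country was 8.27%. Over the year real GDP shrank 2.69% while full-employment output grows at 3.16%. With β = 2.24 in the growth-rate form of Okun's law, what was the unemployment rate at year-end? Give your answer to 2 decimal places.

Growth-rate Okun's law: g_Y = g_Y* - β × Δu, so Δu = (g_Y* - g_Y)/β.
Δu = (3.16 + 2.69)/2.24 = 5.85/2.24 = 2.61 percentage points.
Year-end unemployment = 8.27 + 2.61 = 10.88%.

10.88%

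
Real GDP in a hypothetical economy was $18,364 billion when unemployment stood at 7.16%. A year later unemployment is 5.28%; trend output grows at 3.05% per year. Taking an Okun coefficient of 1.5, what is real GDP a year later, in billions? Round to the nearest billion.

$19,442 billion

Δu = 5.28 - 7.16 = -1.88 points.
Okun's law (growth form): g_Y = g_Y* - β × Δu = 3.05 - 1.5 × (-1.88) = 3.05 + 2.82 = 5.87%.
Real GDP in the next year = 18364 × (1 + 5.87/100) = 18364 × 1.0587 ≈ 19442 billion.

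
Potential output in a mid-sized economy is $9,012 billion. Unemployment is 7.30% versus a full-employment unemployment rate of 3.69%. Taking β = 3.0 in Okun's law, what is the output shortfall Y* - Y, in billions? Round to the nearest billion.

$976 billion

Output gap = -3.0 × (7.3 - 3.69) = -3 × 3.61 = -10.83%.
Actual GDP ≈ 9012 × 0.8917 ≈ 8036 billion, so the shortfall is 9012 - 8036 = 976 billion.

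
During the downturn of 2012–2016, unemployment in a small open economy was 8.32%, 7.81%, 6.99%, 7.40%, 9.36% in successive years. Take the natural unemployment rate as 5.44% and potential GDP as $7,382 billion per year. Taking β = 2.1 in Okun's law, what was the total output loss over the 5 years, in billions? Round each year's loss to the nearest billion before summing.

$1,965 billion

Year 2012: gap = -2.1 × (8.32 - 5.44) = -6.048%, loss ≈ 7382 × 6.048/100 ≈ 446.
Year 2013: gap = -2.1 × (7.81 - 5.44) = -4.977%, loss ≈ 7382 × 4.977/100 ≈ 367.
Year 2014: gap = -2.1 × (6.99 - 5.44) = -3.255%, loss ≈ 7382 × 3.255/100 ≈ 240.
Year 2015: gap = -2.1 × (7.4 - 5.44) = -4.116%, loss ≈ 7382 × 4.116/100 ≈ 304.
Year 2016: gap = -2.1 × (9.36 - 5.44) = -8.232%, loss ≈ 7382 × 8.232/100 ≈ 608.
Total lost output = 446 + 367 + 240 + 304 + 608 = 1965 billion.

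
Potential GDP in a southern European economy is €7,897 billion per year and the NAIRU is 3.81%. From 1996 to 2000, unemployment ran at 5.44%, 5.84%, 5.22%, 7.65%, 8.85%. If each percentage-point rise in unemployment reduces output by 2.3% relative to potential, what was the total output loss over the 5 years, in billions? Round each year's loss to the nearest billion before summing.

Year 1996: gap = -2.3 × (5.44 - 3.81) = -3.749%, loss ≈ 7897 × 3.749/100 ≈ 296.
Year 1997: gap = -2.3 × (5.84 - 3.81) = -4.669%, loss ≈ 7897 × 4.669/100 ≈ 369.
Year 1998: gap = -2.3 × (5.22 - 3.81) = -3.243%, loss ≈ 7897 × 3.243/100 ≈ 256.
Year 1999: gap = -2.3 × (7.65 - 3.81) = -8.832%, loss ≈ 7897 × 8.832/100 ≈ 697.
Year 2000: gap = -2.3 × (8.85 - 3.81) = -11.592%, loss ≈ 7897 × 11.592/100 ≈ 915.
Total lost output = 296 + 369 + 256 + 697 + 915 = 2533 billion.

€2,533 billion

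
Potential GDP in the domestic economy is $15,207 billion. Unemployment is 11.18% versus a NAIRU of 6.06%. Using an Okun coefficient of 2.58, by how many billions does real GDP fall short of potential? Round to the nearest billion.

$2,009 billion

Output gap = -2.58 × (11.18 - 6.06) = -2.58 × 5.12 = -13.2096%.
Actual GDP ≈ 15207 × 0.867904 ≈ 13198 billion, so the shortfall is 15207 - 13198 = 2009 billion.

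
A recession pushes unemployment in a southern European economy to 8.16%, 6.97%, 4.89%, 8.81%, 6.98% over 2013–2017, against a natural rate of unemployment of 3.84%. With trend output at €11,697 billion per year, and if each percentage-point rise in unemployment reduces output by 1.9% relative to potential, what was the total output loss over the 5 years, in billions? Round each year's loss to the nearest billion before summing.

Year 2013: gap = -1.9 × (8.16 - 3.84) = -8.208%, loss ≈ 11697 × 8.208/100 ≈ 960.
Year 2014: gap = -1.9 × (6.97 - 3.84) = -5.947%, loss ≈ 11697 × 5.947/100 ≈ 696.
Year 2015: gap = -1.9 × (4.89 - 3.84) = -1.995%, loss ≈ 11697 × 1.995/100 ≈ 233.
Year 2016: gap = -1.9 × (8.81 - 3.84) = -9.443%, loss ≈ 11697 × 9.443/100 ≈ 1105.
Year 2017: gap = -1.9 × (6.98 - 3.84) = -5.966%, loss ≈ 11697 × 5.966/100 ≈ 698.
Total lost output = 960 + 696 + 233 + 1105 + 698 = 3692 billion.

€3,692 billion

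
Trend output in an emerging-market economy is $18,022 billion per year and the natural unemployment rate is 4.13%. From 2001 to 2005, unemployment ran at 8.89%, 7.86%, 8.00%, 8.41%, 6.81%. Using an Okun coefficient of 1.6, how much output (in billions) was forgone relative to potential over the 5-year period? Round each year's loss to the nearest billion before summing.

Year 2001: gap = -1.6 × (8.89 - 4.13) = -7.616%, loss ≈ 18022 × 7.616/100 ≈ 1373.
Year 2002: gap = -1.6 × (7.86 - 4.13) = -5.968%, loss ≈ 18022 × 5.968/100 ≈ 1076.
Year 2003: gap = -1.6 × (8 - 4.13) = -6.192%, loss ≈ 18022 × 6.192/100 ≈ 1116.
Year 2004: gap = -1.6 × (8.41 - 4.13) = -6.848%, loss ≈ 18022 × 6.848/100 ≈ 1234.
Year 2005: gap = -1.6 × (6.81 - 4.13) = -4.288%, loss ≈ 18022 × 4.288/100 ≈ 773.
Total lost output = 1373 + 1076 + 1116 + 1234 + 773 = 5572 billion.

$5,572 billion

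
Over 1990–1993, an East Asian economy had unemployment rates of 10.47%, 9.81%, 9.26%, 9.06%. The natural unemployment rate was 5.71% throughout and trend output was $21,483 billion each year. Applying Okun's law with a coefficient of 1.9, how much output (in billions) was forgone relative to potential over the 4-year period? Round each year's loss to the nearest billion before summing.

$6,433 billion

Year 1990: gap = -1.9 × (10.47 - 5.71) = -9.044%, loss ≈ 21483 × 9.044/100 ≈ 1943.
Year 1991: gap = -1.9 × (9.81 - 5.71) = -7.79%, loss ≈ 21483 × 7.79/100 ≈ 1674.
Year 1992: gap = -1.9 × (9.26 - 5.71) = -6.745%, loss ≈ 21483 × 6.745/100 ≈ 1449.
Year 1993: gap = -1.9 × (9.06 - 5.71) = -6.365%, loss ≈ 21483 × 6.365/100 ≈ 1367.
Total lost output = 1943 + 1674 + 1449 + 1367 = 6433 billion.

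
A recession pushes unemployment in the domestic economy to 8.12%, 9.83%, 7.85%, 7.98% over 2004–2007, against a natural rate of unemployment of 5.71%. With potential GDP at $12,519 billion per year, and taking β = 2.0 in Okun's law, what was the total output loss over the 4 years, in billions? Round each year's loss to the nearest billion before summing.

Year 2004: gap = -2.0 × (8.12 - 5.71) = -4.82%, loss ≈ 12519 × 4.82/100 ≈ 603.
Year 2005: gap = -2.0 × (9.83 - 5.71) = -8.24%, loss ≈ 12519 × 8.24/100 ≈ 1032.
Year 2006: gap = -2.0 × (7.85 - 5.71) = -4.28%, loss ≈ 12519 × 4.28/100 ≈ 536.
Year 2007: gap = -2.0 × (7.98 - 5.71) = -4.54%, loss ≈ 12519 × 4.54/100 ≈ 568.
Total lost output = 603 + 1032 + 536 + 568 = 2739 billion.

$2,739 billion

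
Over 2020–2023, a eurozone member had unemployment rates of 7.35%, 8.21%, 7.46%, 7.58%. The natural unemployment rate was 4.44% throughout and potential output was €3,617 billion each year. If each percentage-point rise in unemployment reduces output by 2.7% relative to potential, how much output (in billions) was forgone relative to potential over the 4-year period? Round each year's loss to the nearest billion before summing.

€1,254 billion

Year 2020: gap = -2.7 × (7.35 - 4.44) = -7.857%, loss ≈ 3617 × 7.857/100 ≈ 284.
Year 2021: gap = -2.7 × (8.21 - 4.44) = -10.179%, loss ≈ 3617 × 10.179/100 ≈ 368.
Year 2022: gap = -2.7 × (7.46 - 4.44) = -8.154%, loss ≈ 3617 × 8.154/100 ≈ 295.
Year 2023: gap = -2.7 × (7.58 - 4.44) = -8.478%, loss ≈ 3617 × 8.478/100 ≈ 307.
Total lost output = 284 + 368 + 295 + 307 = 1254 billion.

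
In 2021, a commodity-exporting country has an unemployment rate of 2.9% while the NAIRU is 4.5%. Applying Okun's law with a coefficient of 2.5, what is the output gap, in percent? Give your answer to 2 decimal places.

The unemployment gap is 2.9 - 4.5 = -1.6 percentage points.
Okun's law gives an output gap of -2.5 × (-1.6) = 4%, i.e. 4.00% above potential.

4.00%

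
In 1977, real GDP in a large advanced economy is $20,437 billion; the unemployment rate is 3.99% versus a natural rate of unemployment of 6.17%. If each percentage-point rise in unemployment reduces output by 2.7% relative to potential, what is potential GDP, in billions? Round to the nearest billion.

$19,301 billion

Unemployment gap = 3.99 - 6.17 = -2.18 points, so output gap = -2.7 × (-2.18) = 5.886%.
Since Y = Y* × (1 + gap/100), Y* = 20437/1.05886 ≈ 19301 billion.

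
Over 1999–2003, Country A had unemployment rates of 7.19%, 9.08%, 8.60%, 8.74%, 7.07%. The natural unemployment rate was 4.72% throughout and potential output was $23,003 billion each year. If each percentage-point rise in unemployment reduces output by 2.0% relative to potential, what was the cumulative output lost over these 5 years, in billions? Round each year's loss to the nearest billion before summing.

$7,857 billion

Year 1999: gap = -2.0 × (7.19 - 4.72) = -4.94%, loss ≈ 23003 × 4.94/100 ≈ 1136.
Year 2000: gap = -2.0 × (9.08 - 4.72) = -8.72%, loss ≈ 23003 × 8.72/100 ≈ 2006.
Year 2001: gap = -2.0 × (8.6 - 4.72) = -7.76%, loss ≈ 23003 × 7.76/100 ≈ 1785.
Year 2002: gap = -2.0 × (8.74 - 4.72) = -8.04%, loss ≈ 23003 × 8.04/100 ≈ 1849.
Year 2003: gap = -2.0 × (7.07 - 4.72) = -4.7%, loss ≈ 23003 × 4.7/100 ≈ 1081.
Total lost output = 1136 + 2006 + 1785 + 1849 + 1081 = 7857 billion.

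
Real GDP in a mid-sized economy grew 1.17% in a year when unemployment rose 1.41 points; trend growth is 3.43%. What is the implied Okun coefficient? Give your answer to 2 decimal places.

β ≈ 1.60

Growth form: g_Y = g_Y* - β × Δu, so β = (g_Y* - g_Y)/Δu.
β = (3.43 - 1.17)/1.41 = 2.26/1.41 = 1.60.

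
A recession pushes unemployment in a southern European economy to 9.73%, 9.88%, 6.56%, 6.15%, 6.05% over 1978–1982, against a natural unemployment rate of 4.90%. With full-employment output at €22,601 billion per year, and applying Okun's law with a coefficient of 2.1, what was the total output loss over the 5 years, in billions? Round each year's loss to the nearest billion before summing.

Year 1978: gap = -2.1 × (9.73 - 4.9) = -10.143%, loss ≈ 22601 × 10.143/100 ≈ 2292.
Year 1979: gap = -2.1 × (9.88 - 4.9) = -10.458%, loss ≈ 22601 × 10.458/100 ≈ 2364.
Year 1980: gap = -2.1 × (6.56 - 4.9) = -3.486%, loss ≈ 22601 × 3.486/100 ≈ 788.
Year 1981: gap = -2.1 × (6.15 - 4.9) = -2.625%, loss ≈ 22601 × 2.625/100 ≈ 593.
Year 1982: gap = -2.1 × (6.05 - 4.9) = -2.415%, loss ≈ 22601 × 2.415/100 ≈ 546.
Total lost output = 2292 + 2364 + 788 + 593 + 546 = 6583 billion.

€6,583 billion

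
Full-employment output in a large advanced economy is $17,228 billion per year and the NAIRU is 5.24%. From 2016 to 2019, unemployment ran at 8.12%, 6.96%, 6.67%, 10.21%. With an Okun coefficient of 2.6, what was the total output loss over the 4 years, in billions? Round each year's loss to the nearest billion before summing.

$4,927 billion

Year 2016: gap = -2.6 × (8.12 - 5.24) = -7.488%, loss ≈ 17228 × 7.488/100 ≈ 1290.
Year 2017: gap = -2.6 × (6.96 - 5.24) = -4.472%, loss ≈ 17228 × 4.472/100 ≈ 770.
Year 2018: gap = -2.6 × (6.67 - 5.24) = -3.718%, loss ≈ 17228 × 3.718/100 ≈ 641.
Year 2019: gap = -2.6 × (10.21 - 5.24) = -12.922%, loss ≈ 17228 × 12.922/100 ≈ 2226.
Total lost output = 1290 + 770 + 641 + 2226 = 4927 billion.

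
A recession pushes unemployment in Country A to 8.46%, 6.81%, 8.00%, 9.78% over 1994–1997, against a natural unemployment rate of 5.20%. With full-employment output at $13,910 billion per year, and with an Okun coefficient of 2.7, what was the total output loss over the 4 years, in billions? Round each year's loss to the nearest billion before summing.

$4,601 billion

Year 1994: gap = -2.7 × (8.46 - 5.2) = -8.802%, loss ≈ 13910 × 8.802/100 ≈ 1224.
Year 1995: gap = -2.7 × (6.81 - 5.2) = -4.347%, loss ≈ 13910 × 4.347/100 ≈ 605.
Year 1996: gap = -2.7 × (8 - 5.2) = -7.56%, loss ≈ 13910 × 7.56/100 ≈ 1052.
Year 1997: gap = -2.7 × (9.78 - 5.2) = -12.366%, loss ≈ 13910 × 12.366/100 ≈ 1720.
Total lost output = 1224 + 605 + 1052 + 1720 = 4601 billion.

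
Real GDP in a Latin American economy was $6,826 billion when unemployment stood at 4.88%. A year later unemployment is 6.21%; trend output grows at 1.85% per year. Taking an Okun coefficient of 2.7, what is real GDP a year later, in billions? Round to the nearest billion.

Δu = 6.21 - 4.88 = 1.33 points.
Okun's law (growth form): g_Y = g_Y* - β × Δu = 1.85 - 2.7 × (1.33) = 1.85 - 3.591 = -1.741%.
Real GDP in the next year = 6826 × (1 - 1.741/100) = 6826 × 0.98259 ≈ 6707 billion.

$6,707 billion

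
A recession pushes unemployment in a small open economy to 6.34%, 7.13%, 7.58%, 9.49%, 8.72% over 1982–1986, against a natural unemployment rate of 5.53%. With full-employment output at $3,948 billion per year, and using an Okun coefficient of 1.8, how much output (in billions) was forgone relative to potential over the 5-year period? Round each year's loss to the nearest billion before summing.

Year 1982: gap = -1.8 × (6.34 - 5.53) = -1.458%, loss ≈ 3948 × 1.458/100 ≈ 58.
Year 1983: gap = -1.8 × (7.13 - 5.53) = -2.88%, loss ≈ 3948 × 2.88/100 ≈ 114.
Year 1984: gap = -1.8 × (7.58 - 5.53) = -3.69%, loss ≈ 3948 × 3.69/100 ≈ 146.
Year 1985: gap = -1.8 × (9.49 - 5.53) = -7.128%, loss ≈ 3948 × 7.128/100 ≈ 281.
Year 1986: gap = -1.8 × (8.72 - 5.53) = -5.742%, loss ≈ 3948 × 5.742/100 ≈ 227.
Total lost output = 58 + 114 + 146 + 281 + 227 = 826 billion.

$826 billion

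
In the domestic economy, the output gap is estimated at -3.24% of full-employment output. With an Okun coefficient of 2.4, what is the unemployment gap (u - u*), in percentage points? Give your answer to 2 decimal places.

Okun's law: output gap = -β × (u - u*), so u - u* = -(output gap)/β.
u - u* = -(-3.24)/2.4 = 1.35 percentage points.

1.35 percentage points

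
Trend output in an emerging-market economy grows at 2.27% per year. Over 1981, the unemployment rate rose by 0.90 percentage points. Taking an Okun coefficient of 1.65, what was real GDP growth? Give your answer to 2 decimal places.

0.79%

Growth-rate Okun's law: g_Y = g_Y* - β × Δu.
g_Y = 2.27 - 1.65 × (0.90) = 2.27 - 1.485 = 0.785%, i.e. 0.79% to 2 d.p.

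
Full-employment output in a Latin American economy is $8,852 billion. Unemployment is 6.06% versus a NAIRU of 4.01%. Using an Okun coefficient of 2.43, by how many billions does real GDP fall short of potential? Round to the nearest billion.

Output gap = -2.43 × (6.06 - 4.01) = -2.43 × 2.05 = -4.9815%.
Actual GDP ≈ 8852 × 0.950185 ≈ 8411 billion, so the shortfall is 8852 - 8411 = 441 billion.

$441 billion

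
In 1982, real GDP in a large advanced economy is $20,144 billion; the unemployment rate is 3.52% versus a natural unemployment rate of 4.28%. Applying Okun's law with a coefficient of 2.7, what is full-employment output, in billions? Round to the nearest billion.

$19,739 billion

Unemployment gap = 3.52 - 4.28 = -0.76 points, so output gap = -2.7 × (-0.76) = 2.052%.
Since Y = Y* × (1 + gap/100), Y* = 20144/1.02052 ≈ 19739 billion.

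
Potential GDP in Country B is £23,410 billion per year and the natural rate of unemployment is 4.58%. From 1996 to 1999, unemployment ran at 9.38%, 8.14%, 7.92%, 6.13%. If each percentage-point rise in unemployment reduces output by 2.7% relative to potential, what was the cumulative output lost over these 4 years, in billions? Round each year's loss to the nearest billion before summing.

Year 1996: gap = -2.7 × (9.38 - 4.58) = -12.96%, loss ≈ 23410 × 12.96/100 ≈ 3034.
Year 1997: gap = -2.7 × (8.14 - 4.58) = -9.612%, loss ≈ 23410 × 9.612/100 ≈ 2250.
Year 1998: gap = -2.7 × (7.92 - 4.58) = -9.018%, loss ≈ 23410 × 9.018/100 ≈ 2111.
Year 1999: gap = -2.7 × (6.13 - 4.58) = -4.185%, loss ≈ 23410 × 4.185/100 ≈ 980.
Total lost output = 3034 + 2250 + 2111 + 980 = 8375 billion.

£8,375 billion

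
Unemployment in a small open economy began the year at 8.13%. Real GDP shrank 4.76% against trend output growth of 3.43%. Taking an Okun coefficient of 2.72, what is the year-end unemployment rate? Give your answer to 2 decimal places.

11.14%

Growth-rate Okun's law: g_Y = g_Y* - β × Δu, so Δu = (g_Y* - g_Y)/β.
Δu = (3.43 + 4.76)/2.72 = 8.19/2.72 = 3.01 percentage points.
Year-end unemployment = 8.13 + 3.01 = 11.14%.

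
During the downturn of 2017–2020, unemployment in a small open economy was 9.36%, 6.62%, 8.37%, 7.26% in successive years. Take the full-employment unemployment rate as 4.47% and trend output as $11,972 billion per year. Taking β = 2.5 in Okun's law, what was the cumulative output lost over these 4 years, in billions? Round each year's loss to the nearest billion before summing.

Year 2017: gap = -2.5 × (9.36 - 4.47) = -12.225%, loss ≈ 11972 × 12.225/100 ≈ 1464.
Year 2018: gap = -2.5 × (6.62 - 4.47) = -5.375%, loss ≈ 11972 × 5.375/100 ≈ 643.
Year 2019: gap = -2.5 × (8.37 - 4.47) = -9.75%, loss ≈ 11972 × 9.75/100 ≈ 1167.
Year 2020: gap = -2.5 × (7.26 - 4.47) = -6.975%, loss ≈ 11972 × 6.975/100 ≈ 835.
Total lost output = 1464 + 643 + 1167 + 835 = 4109 billion.

$4,109 billion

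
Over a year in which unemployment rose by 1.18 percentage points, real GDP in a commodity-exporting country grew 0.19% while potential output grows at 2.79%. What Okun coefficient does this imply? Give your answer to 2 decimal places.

β ≈ 2.20

Growth form: g_Y = g_Y* - β × Δu, so β = (g_Y* - g_Y)/Δu.
β = (2.79 - 0.19)/1.18 = 2.6/1.18 = 2.20.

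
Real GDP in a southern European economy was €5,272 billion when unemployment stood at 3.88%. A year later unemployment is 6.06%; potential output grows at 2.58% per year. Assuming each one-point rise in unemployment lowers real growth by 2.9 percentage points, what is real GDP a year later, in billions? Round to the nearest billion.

Δu = 6.06 - 3.88 = 2.18 points.
Okun's law (growth form): g_Y = g_Y* - β × Δu = 2.58 - 2.9 × (2.18) = 2.58 - 6.322 = -3.742%.
Real GDP in the next year = 5272 × (1 - 3.742/100) = 5272 × 0.96258 ≈ 5075 billion.

€5,075 billion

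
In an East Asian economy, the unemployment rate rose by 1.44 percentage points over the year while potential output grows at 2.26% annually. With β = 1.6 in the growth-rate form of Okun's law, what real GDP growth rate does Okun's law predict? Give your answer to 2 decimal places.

Growth-rate Okun's law: g_Y = g_Y* - β × Δu.
g_Y = 2.26 - 1.6 × (1.44) = 2.26 - 2.304 = -0.044%, i.e. -0.04% to 2 d.p.

-0.04%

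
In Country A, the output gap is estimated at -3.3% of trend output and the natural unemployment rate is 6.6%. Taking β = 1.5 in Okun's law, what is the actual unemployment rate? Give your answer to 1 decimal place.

8.8%

From Okun's law, u - u* = -(output gap)/β = -(-3.3)/1.5 = 2.2 points.
So u = 6.6 + 2.2 = 8.8%.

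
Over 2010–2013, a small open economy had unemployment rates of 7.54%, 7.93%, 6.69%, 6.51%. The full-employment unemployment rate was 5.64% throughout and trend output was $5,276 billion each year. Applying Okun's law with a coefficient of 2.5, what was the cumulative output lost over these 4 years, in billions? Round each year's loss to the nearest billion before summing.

Year 2010: gap = -2.5 × (7.54 - 5.64) = -4.75%, loss ≈ 5276 × 4.75/100 ≈ 251.
Year 2011: gap = -2.5 × (7.93 - 5.64) = -5.725%, loss ≈ 5276 × 5.725/100 ≈ 302.
Year 2012: gap = -2.5 × (6.69 - 5.64) = -2.625%, loss ≈ 5276 × 2.625/100 ≈ 138.
Year 2013: gap = -2.5 × (6.51 - 5.64) = -2.175%, loss ≈ 5276 × 2.175/100 ≈ 115.
Total lost output = 251 + 302 + 138 + 115 = 806 billion.

$806 billion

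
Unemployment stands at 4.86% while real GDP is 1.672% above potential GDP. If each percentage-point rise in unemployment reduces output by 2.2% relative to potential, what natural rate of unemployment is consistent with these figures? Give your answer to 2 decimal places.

From Okun's law, u - u* = -(output gap)/β = -(1.672)/2.2 = -0.76 points.
So u* = 4.86 + 0.76 = 5.62%.

5.62%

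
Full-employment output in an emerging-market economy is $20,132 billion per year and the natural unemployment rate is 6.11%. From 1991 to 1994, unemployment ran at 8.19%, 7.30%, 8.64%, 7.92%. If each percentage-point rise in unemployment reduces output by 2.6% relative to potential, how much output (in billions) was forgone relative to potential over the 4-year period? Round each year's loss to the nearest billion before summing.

$3,983 billion

Year 1991: gap = -2.6 × (8.19 - 6.11) = -5.408%, loss ≈ 20132 × 5.408/100 ≈ 1089.
Year 1992: gap = -2.6 × (7.3 - 6.11) = -3.094%, loss ≈ 20132 × 3.094/100 ≈ 623.
Year 1993: gap = -2.6 × (8.64 - 6.11) = -6.578%, loss ≈ 20132 × 6.578/100 ≈ 1324.
Year 1994: gap = -2.6 × (7.92 - 6.11) = -4.706%, loss ≈ 20132 × 4.706/100 ≈ 947.
Total lost output = 1089 + 623 + 1324 + 947 = 3983 billion.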